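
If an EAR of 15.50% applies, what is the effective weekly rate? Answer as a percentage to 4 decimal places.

0.2775%

The per-week rate i satisfies (1 + i)^52 = 1 + 0.1550.
i = 1.1550^(1/52) − 1 = 0.0027750 = 0.2775%.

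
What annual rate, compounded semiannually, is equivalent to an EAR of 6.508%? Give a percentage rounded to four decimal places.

(1 + r/2)^2 − 1 = 0.06508, so 1 + r/2 = 1.06508^(1/2).
r/2 = 0.032027, so r = 0.064054 = 6.4054%.

6.4054%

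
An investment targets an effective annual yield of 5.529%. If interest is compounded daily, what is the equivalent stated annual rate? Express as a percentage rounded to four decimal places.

(1 + r/365)^365 − 1 = 0.05529, so 1 + r/365 = 1.05529^(1/365).
r/365 = 0.000147, so r = 0.053820 = 5.3820%.

5.3820%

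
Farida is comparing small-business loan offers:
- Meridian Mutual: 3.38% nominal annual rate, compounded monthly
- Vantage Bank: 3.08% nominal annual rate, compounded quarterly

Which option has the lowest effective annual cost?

Meridian Mutual: (1 + 0.0338/12)^12 − 1 = 3.433%
Vantage Bank: (1 + 0.0308/4)^4 − 1 = 3.116%
The lowest effective annual rate is Vantage Bank at 3.116%.

Vantage Bank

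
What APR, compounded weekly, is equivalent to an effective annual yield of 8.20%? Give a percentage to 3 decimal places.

7.887%

(1 + r/52)^52 − 1 = 0.0820, so 1 + r/52 = 1.0820^(1/52).
r/52 = 0.001517, so r = 0.078871 = 7.887%.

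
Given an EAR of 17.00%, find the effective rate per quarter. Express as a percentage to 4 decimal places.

The per-quarter rate i satisfies (1 + i)^4 = 1 + 0.1700.
i = 1.1700^(1/4) − 1 = 0.0400314 = 4.0031%.

4.0031%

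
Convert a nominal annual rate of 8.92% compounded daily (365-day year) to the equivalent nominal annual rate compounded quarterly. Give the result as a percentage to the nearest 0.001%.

EAR = (1 + 0.0892/365)^365 − 1 = 0.093287.
Solve (1 + r/4)^4 = 1.093287: r/4 = 1.093287^(1/4) − 1 = 0.022548, so r = 0.090191 = 9.019%.

9.019%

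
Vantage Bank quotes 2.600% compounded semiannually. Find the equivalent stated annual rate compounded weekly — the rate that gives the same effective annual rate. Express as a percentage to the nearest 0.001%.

2.584%

EAR = (1 + 0.02600/2)^2 − 1 = 0.026169.
Solve (1 + r/52)^52 = 1.026169: r/52 = 1.026169^(1/52) − 1 = 0.000497, so r = 0.025839 = 2.584%.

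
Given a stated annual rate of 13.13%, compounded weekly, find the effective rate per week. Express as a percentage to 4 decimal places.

With a nominal annual rate compounded weekly, the periodic rate is the nominal rate divided by 52.
i = 0.1313 / 52 = 0.0025250 = 0.2525%.

0.2525%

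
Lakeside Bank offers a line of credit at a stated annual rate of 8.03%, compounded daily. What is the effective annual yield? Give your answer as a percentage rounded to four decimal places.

EAR = (1 + 0.0803/365)^365 − 1.
= (1 + 0.000220)^365 − 1 = 1.083603 − 1 = 8.3603%.

8.3603%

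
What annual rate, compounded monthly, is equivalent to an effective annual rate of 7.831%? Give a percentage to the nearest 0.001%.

(1 + r/12)^12 − 1 = 0.07831, so 1 + r/12 = 1.07831^(1/12).
r/12 = 0.006303, so r = 0.075632 = 7.563%.

7.563%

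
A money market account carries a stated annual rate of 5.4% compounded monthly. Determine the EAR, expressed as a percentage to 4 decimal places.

5.5357%

EAR = (1 + 0.054/12)^12 − 1.
= (1 + 0.004500)^12 − 1 = 1.055357 − 1 = 5.5357%.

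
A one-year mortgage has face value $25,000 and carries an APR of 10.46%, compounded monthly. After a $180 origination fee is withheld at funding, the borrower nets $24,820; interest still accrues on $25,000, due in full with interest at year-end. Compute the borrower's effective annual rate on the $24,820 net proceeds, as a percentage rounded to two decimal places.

Amount owed after one year: 25,000 × (1 + 0.1046/12)^12 = 25,000 × 1.109763 = $27,744.08.
Effective rate on net proceeds: 27,744.08 / 24,820 − 1 = 0.117812 = 11.78%.

11.78%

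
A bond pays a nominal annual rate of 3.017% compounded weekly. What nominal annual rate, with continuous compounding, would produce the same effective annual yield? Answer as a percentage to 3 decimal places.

3.016%

EAR = (1 + 0.03017/52)^52 − 1 = 0.030621.
Equivalent continuous rate: r = ln(1 + 0.030621) = 0.030161 = 3.016%.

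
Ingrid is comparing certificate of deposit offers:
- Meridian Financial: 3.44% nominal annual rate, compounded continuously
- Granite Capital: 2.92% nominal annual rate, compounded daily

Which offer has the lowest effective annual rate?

Meridian Financial: e^0.0344 − 1 = 3.500%
Granite Capital: (1 + 0.0292/365)^365 − 1 = 2.963%
The lowest effective annual rate is Granite Capital at 2.963%.

Granite Capital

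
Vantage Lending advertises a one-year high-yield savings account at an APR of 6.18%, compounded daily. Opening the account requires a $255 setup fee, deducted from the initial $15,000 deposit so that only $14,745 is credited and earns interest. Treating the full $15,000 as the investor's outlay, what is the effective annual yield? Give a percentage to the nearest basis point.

4.57%

Value after one year: 14,745 × (1 + 0.0618/365)^365 = 14,745 × 1.063744 = $15,684.91.
Effective yield on the $15,000 outlay: 15,684.91 / 15,000 − 1 = 0.045660 = 4.57%.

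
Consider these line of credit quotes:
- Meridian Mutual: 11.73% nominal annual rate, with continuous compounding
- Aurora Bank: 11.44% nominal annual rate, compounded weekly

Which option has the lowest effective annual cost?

Meridian Mutual: e^0.1173 − 1 = 12.446%
Aurora Bank: (1 + 0.1144/52)^52 − 1 = 12.106%
The lowest effective annual rate is Aurora Bank at 12.106%.

Aurora Bank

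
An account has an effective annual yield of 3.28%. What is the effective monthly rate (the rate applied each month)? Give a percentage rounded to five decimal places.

0.26931%

The per-month rate i satisfies (1 + i)^12 = 1 + 0.0328.
i = 1.0328^(1/12) − 1 = 0.0026931 = 0.26931%.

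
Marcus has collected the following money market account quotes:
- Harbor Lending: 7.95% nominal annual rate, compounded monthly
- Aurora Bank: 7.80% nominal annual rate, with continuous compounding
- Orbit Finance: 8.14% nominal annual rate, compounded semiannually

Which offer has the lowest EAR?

Harbor Lending: (1 + 0.0795/12)^12 − 1 = 8.246%
Aurora Bank: e^0.0780 − 1 = 8.112%
Orbit Finance: (1 + 0.0814/2)^2 − 1 = 8.306%
The lowest effective annual rate is Aurora Bank at 8.112%.

Aurora Bank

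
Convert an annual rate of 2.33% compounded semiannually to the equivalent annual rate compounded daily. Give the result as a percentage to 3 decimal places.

2.317%

EAR = (1 + 0.0233/2)^2 − 1 = 0.023436.
Solve (1 + r/365)^365 = 1.023436: r/365 = 1.023436^(1/365) − 1 = 0.000063, so r = 0.023166 = 2.317%.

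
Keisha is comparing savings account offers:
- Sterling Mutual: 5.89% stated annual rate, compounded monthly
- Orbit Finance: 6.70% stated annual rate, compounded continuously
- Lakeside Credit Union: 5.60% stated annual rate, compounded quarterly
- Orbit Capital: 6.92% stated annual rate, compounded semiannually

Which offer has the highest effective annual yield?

Orbit Capital

Sterling Mutual: (1 + 0.0589/12)^12 − 1 = 6.052%
Orbit Finance: e^0.0670 − 1 = 6.930%
Lakeside Credit Union: (1 + 0.0560/4)^4 − 1 = 5.719%
Orbit Capital: (1 + 0.0692/2)^2 − 1 = 7.040%
The highest effective annual rate is Orbit Capital at 7.040%.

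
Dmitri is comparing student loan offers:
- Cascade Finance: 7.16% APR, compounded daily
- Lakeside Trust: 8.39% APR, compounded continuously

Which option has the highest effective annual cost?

Cascade Finance: (1 + 0.0716/365)^365 − 1 = 7.422%
Lakeside Trust: e^0.0839 − 1 = 8.752%
The highest effective annual rate is Lakeside Trust at 8.752%.

Lakeside Trust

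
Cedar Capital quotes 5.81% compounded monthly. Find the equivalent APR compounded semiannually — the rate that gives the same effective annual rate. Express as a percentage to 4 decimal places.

EAR = (1 + 0.0581/12)^12 − 1 = 0.059672.
Solve (1 + r/2)^2 = 1.059672: r/2 = 1.059672^(1/2) − 1 = 0.029404, so r = 0.058808 = 5.8808%.

5.8808%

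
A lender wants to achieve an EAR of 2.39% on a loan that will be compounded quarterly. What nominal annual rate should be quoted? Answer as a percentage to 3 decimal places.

2.369%

(1 + r/4)^4 − 1 = 0.0239, so 1 + r/4 = 1.0239^(1/4).
r/4 = 0.005922, so r = 0.023689 = 2.369%.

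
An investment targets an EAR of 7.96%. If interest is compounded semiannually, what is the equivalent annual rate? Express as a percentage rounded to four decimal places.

(1 + r/2)^2 − 1 = 0.0796, so 1 + r/2 = 1.0796^(1/2).
r/2 = 0.039038, so r = 0.078076 = 7.8076%.

7.8076%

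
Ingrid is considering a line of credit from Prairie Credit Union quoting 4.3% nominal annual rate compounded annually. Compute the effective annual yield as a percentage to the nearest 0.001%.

4.300%

Annual compounding means the effective rate equals the nominal rate: 4.300%.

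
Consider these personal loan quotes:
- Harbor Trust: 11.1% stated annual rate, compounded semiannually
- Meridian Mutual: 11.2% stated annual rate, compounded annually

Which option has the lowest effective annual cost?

Meridian Mutual

Harbor Trust: (1 + 0.111/2)^2 − 1 = 11.408%
Meridian Mutual: compounded annually, EAR = 11.200%
The lowest effective annual rate is Meridian Mutual at 11.200%.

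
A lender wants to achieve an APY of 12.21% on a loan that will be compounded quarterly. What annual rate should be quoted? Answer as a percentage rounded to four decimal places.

(1 + r/4)^4 − 1 = 0.1221, so 1 + r/4 = 1.1221^(1/4).
r/4 = 0.029219, so r = 0.116877 = 11.6877%.

11.6877%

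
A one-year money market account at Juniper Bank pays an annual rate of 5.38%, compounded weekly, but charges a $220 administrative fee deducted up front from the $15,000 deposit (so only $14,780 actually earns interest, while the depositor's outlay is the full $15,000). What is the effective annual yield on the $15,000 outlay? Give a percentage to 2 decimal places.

Value after one year: 14,780 × (1 + 0.0538/52)^52 = 14,780 × 1.055244 = $15,596.51.
Effective yield on the $15,000 outlay: 15,596.51 / 15,000 − 1 = 0.039767 = 3.98%.

3.98%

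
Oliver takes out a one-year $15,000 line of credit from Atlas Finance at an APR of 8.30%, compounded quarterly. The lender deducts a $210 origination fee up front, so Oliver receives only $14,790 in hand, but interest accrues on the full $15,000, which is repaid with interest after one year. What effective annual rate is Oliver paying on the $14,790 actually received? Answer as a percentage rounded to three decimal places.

Amount owed after one year: 15,000 × (1 + 0.0830/4)^4 = 15,000 × 1.085619 = $16,284.29.
Effective rate on net proceeds: 16,284.29 / 14,790 − 1 = 0.101034 = 10.103%.

10.103%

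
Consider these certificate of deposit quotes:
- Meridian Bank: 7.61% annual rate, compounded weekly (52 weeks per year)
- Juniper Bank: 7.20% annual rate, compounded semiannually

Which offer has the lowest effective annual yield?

Juniper Bank

Meridian Bank: (1 + 0.0761/52)^52 − 1 = 7.901%
Juniper Bank: (1 + 0.0720/2)^2 − 1 = 7.330%
The lowest effective annual rate is Juniper Bank at 7.330%.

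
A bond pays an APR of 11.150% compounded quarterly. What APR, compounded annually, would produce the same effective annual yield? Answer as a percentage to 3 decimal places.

11.625%

EAR = (1 + 0.11150/4)^4 − 1 = 0.116249.
Compounded annually, the equivalent nominal rate is the EAR itself: 11.625%.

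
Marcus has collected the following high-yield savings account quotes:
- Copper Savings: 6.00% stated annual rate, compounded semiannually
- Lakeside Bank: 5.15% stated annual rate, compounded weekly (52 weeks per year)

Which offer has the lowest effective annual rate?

Lakeside Bank

Copper Savings: (1 + 0.0600/2)^2 − 1 = 6.090%
Lakeside Bank: (1 + 0.0515/52)^52 − 1 = 5.282%
The lowest effective annual rate is Lakeside Bank at 5.282%.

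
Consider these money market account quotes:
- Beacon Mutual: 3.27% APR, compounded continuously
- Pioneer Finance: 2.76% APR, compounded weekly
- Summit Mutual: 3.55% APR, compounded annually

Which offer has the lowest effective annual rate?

Pioneer Finance

Beacon Mutual: e^0.0327 − 1 = 3.324%
Pioneer Finance: (1 + 0.0276/52)^52 − 1 = 2.798%
Summit Mutual: compounded annually, EAR = 3.550%
The lowest effective annual rate is Pioneer Finance at 2.798%.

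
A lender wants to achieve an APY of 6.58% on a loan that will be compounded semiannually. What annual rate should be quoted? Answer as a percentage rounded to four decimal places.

6.4752%

(1 + r/2)^2 − 1 = 0.0658, so 1 + r/2 = 1.0658^(1/2).
r/2 = 0.032376, so r = 0.064752 = 6.4752%.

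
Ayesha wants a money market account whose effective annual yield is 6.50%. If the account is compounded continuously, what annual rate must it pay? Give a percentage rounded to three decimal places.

Continuous: nominal r satisfies e^r − 1 = 0.0650.
r = ln(1 + 0.0650) = ln(1.0650) = 0.062975 = 6.297%.

6.297%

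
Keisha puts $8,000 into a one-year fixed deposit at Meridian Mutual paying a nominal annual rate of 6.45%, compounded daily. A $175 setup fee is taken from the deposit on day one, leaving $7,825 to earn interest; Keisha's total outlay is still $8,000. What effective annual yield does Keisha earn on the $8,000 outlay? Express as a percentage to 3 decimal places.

4.329%

Value after one year: 7,825 × (1 + 0.0645/365)^365 = 7,825 × 1.066620 = $8,346.30.
Effective yield on the $8,000 outlay: 8,346.30 / 8,000 − 1 = 0.043287 = 4.329%.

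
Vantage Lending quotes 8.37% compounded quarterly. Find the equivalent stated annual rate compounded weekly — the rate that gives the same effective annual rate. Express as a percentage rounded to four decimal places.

8.2902%

EAR = (1 + 0.0837/4)^4 − 1 = 0.086364.
Solve (1 + r/52)^52 = 1.086364: r/52 = 1.086364^(1/52) − 1 = 0.001594, so r = 0.082902 = 8.2902%.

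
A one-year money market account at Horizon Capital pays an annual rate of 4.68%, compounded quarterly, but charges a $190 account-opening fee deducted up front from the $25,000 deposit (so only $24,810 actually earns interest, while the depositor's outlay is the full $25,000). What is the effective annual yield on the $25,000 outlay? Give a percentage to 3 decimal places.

Value after one year: 24,810 × (1 + 0.0468/4)^4 = 24,810 × 1.047628 = $25,991.64.
Effective yield on the $25,000 outlay: 25,991.64 / 25,000 − 1 = 0.039666 = 3.967%.

3.967%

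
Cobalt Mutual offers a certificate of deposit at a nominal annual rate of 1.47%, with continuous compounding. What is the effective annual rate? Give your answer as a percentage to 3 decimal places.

With continuous compounding, EAR = e^0.0147 − 1.
e^0.0147 = 1.014809, so EAR = 0.014809 = 1.481%.

1.481%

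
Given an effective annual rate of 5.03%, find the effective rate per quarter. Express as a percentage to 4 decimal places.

The per-quarter rate i satisfies (1 + i)^4 = 1 + 0.0503.
i = 1.0503^(1/4) − 1 = 0.0123445 = 1.2345%.

1.2345%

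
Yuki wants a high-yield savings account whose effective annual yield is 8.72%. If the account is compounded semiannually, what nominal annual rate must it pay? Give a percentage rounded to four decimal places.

(1 + r/2)^2 − 1 = 0.0872, so 1 + r/2 = 1.0872^(1/2).
r/2 = 0.042689, so r = 0.085378 = 8.5378%.

8.5378%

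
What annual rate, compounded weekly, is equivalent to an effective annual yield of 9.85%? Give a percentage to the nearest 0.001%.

9.403%

(1 + r/52)^52 − 1 = 0.0985, so 1 + r/52 = 1.0985^(1/52).
r/52 = 0.001808, so r = 0.094031 = 9.403%.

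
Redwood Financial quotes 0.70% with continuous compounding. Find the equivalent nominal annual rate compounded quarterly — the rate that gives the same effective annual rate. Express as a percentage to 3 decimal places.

EAR under continuous compounding: e^0.0070 − 1 = 0.007025.
Solve (1 + r/4)^4 = 1.007025: r/4 = 1.007025^(1/4) − 1 = 0.001752, so r = 0.007006 = 0.701%.

0.701%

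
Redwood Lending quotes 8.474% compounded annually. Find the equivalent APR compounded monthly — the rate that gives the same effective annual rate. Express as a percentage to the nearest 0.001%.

8.162%

Compounded annually, EAR = nominal = 0.084740.
Solve (1 + r/12)^12 = 1.084740: r/12 = 1.084740^(1/12) − 1 = 0.006801, so r = 0.081617 = 8.162%.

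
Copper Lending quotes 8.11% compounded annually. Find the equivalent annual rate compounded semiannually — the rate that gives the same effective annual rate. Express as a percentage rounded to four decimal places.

Compounded annually, EAR = nominal = 0.081100.
Solve (1 + r/2)^2 = 1.081100: r/2 = 1.081100^(1/2) − 1 = 0.039760, so r = 0.079519 = 7.9519%.

7.9519%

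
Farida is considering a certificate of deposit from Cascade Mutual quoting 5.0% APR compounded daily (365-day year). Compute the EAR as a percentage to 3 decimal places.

5.127%

EAR = (1 + 0.050/365)^365 − 1.
= (1 + 0.000137)^365 − 1 = 1.051267 − 1 = 5.127%.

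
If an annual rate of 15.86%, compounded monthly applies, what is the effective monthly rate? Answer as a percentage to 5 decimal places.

1.32167%

With a nominal annual rate compounded monthly, the periodic rate is the nominal rate divided by 12.
i = 0.1586 / 12 = 0.0132167 = 1.32167%.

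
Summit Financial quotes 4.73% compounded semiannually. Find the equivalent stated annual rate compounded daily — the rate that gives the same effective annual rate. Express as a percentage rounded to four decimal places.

EAR = (1 + 0.0473/2)^2 − 1 = 0.047859.
Solve (1 + r/365)^365 = 1.047859: r/365 = 1.047859^(1/365) − 1 = 0.000128, so r = 0.046752 = 4.6752%.

4.6752%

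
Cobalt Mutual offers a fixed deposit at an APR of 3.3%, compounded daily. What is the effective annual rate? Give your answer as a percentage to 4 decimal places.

3.3549%

EAR = (1 + 0.033/365)^365 − 1.
= (1 + 0.000090)^365 − 1 = 1.033549 − 1 = 3.3549%.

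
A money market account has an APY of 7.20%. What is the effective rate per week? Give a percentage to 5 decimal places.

0.13379%

The per-week rate i satisfies (1 + i)^52 = 1 + 0.0720.
i = 1.0720^(1/52) − 1 = 0.0013379 = 0.13379%.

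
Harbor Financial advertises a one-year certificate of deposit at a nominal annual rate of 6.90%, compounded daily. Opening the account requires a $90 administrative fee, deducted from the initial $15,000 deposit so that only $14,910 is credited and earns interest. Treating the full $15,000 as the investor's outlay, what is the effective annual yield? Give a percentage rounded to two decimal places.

6.50%

Value after one year: 14,910 × (1 + 0.0690/365)^365 = 14,910 × 1.071429 = $15,975.01.
Effective yield on the $15,000 outlay: 15,975.01 / 15,000 − 1 = 0.065001 = 6.50%.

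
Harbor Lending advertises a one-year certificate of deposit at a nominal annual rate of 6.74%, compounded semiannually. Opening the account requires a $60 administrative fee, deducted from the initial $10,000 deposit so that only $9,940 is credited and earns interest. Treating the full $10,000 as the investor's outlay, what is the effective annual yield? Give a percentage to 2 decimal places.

6.21%

Value after one year: 9,940 × (1 + 0.0674/2)^2 = 9,940 × 1.068536 = $10,621.24.
Effective yield on the $10,000 outlay: 10,621.24 / 10,000 − 1 = 0.062124 = 6.21%.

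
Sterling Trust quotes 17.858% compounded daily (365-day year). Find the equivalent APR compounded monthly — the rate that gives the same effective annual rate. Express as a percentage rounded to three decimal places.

EAR = (1 + 0.17858/365)^365 − 1 = 0.195466.
Solve (1 + r/12)^12 = 1.195466: r/12 = 1.195466^(1/12) − 1 = 0.014989, so r = 0.179871 = 17.987%.

17.987%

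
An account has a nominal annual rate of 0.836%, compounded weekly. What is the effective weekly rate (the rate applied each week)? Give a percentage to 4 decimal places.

With a nominal annual rate compounded weekly, the periodic rate is the nominal rate divided by 52.
i = 0.00836 / 52 = 0.0001608 = 0.0161%.

0.0161%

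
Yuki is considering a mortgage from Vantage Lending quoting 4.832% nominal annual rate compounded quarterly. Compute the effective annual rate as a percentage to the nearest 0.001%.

EAR = (1 + 0.04832/4)^4 − 1.
= 1.049203 − 1 = 4.920%.

4.920%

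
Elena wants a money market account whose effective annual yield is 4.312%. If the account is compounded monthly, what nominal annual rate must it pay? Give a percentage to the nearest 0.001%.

4.229%

(1 + r/12)^12 − 1 = 0.04312, so 1 + r/12 = 1.04312^(1/12).
r/12 = 0.003524, so r = 0.042291 = 4.229%.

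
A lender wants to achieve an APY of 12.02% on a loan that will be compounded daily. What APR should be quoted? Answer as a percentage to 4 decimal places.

11.3525%

(1 + r/365)^365 − 1 = 0.1202, so 1 + r/365 = 1.1202^(1/365).
r/365 = 0.000311, so r = 0.113525 = 11.3525%.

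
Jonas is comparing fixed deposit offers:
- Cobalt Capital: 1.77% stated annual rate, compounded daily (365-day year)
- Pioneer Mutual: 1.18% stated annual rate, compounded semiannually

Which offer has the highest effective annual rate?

Cobalt Capital

Cobalt Capital: (1 + 0.0177/365)^365 − 1 = 1.786%
Pioneer Mutual: (1 + 0.0118/2)^2 − 1 = 1.183%
The highest effective annual rate is Cobalt Capital at 1.786%.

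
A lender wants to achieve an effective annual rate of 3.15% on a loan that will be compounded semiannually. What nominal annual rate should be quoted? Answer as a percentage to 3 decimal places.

3.126%

(1 + r/2)^2 − 1 = 0.0315, so 1 + r/2 = 1.0315^(1/2).
r/2 = 0.015628, so r = 0.031256 = 3.126%.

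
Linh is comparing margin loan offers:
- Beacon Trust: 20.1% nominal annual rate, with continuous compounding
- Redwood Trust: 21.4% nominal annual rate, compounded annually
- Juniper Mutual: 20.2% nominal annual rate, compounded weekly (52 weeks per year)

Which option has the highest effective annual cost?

Beacon Trust: e^0.201 − 1 = 22.262%
Redwood Trust: compounded annually, EAR = 21.400%
Juniper Mutual: (1 + 0.202/52)^52 − 1 = 22.337%
The highest effective annual rate is Juniper Mutual at 22.337%.

Juniper Mutual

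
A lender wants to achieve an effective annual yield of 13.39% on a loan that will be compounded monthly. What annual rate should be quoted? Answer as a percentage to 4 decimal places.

(1 + r/12)^12 − 1 = 0.1339, so 1 + r/12 = 1.1339^(1/12).
r/12 = 0.010527, so r = 0.126323 = 12.6323%.

12.6323%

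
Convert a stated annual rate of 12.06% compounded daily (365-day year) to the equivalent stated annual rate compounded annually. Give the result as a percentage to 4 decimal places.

12.8151%

EAR = (1 + 0.1206/365)^365 − 1 = 0.128151.
Compounded annually, the equivalent nominal rate is the EAR itself: 12.8151%.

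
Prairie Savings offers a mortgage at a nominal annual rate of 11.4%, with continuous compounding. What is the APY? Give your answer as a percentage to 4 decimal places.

12.0752%

With continuous compounding, EAR = e^0.114 − 1.
e^0.114 = 1.120752, so EAR = 0.120752 = 12.0752%.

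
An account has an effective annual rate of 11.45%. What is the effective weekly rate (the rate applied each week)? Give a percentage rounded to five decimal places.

The per-week rate i satisfies (1 + i)^52 = 1 + 0.1145.
i = 1.1145^(1/52) − 1 = 0.0020869 = 0.20869%.

0.20869%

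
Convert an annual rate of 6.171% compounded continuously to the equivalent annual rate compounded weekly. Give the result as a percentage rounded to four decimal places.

EAR under continuous compounding: e^0.06171 − 1 = 0.063654.
Solve (1 + r/52)^52 = 1.063654: r/52 = 1.063654^(1/52) − 1 = 0.001187, so r = 0.061747 = 6.1747%.

6.1747%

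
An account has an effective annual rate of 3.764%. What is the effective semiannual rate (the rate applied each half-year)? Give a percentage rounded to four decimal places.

1.8646%

The per-half-year rate i satisfies (1 + i)^2 = 1 + 0.03764.
i = 1.03764^(1/2) − 1 = 0.0186462 = 1.8646%.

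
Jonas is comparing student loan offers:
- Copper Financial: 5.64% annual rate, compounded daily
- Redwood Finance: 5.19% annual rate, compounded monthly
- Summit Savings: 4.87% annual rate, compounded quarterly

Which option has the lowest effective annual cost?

Summit Savings

Copper Financial: (1 + 0.0564/365)^365 − 1 = 5.802%
Redwood Finance: (1 + 0.0519/12)^12 − 1 = 5.315%
Summit Savings: (1 + 0.0487/4)^4 − 1 = 4.960%
The lowest effective annual rate is Summit Savings at 4.960%.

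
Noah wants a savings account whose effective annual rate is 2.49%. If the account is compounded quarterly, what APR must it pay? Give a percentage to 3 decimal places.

2.467%

(1 + r/4)^4 − 1 = 0.0249, so 1 + r/4 = 1.0249^(1/4).
r/4 = 0.006168, so r = 0.024671 = 2.467%.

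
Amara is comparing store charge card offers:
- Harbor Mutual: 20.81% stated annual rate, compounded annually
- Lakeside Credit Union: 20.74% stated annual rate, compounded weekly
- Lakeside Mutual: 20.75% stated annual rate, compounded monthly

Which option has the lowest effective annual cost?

Harbor Mutual

Harbor Mutual: compounded annually, EAR = 20.810%
Lakeside Credit Union: (1 + 0.2074/52)^52 − 1 = 22.997%
Lakeside Mutual: (1 + 0.2075/12)^12 − 1 = 22.842%
The lowest effective annual rate is Harbor Mutual at 20.810%.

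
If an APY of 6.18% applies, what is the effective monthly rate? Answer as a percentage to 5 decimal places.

The per-month rate i satisfies (1 + i)^12 = 1 + 0.0618.
i = 1.0618^(1/12) − 1 = 0.0050096 = 0.50096%.

0.50096%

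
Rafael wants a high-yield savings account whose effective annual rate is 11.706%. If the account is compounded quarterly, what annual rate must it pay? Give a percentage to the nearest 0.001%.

(1 + r/4)^4 − 1 = 0.11706, so 1 + r/4 = 1.11706^(1/4).
r/4 = 0.028062, so r = 0.112246 = 11.225%.

11.225%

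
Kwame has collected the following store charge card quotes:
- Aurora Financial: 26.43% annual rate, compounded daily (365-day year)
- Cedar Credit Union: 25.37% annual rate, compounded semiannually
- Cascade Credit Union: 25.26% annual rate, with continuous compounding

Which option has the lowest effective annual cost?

Cedar Credit Union

Aurora Financial: (1 + 0.2643/365)^365 − 1 = 30.239%
Cedar Credit Union: (1 + 0.2537/2)^2 − 1 = 26.979%
Cascade Credit Union: e^0.2526 − 1 = 28.737%
The lowest effective annual rate is Cedar Credit Union at 26.979%.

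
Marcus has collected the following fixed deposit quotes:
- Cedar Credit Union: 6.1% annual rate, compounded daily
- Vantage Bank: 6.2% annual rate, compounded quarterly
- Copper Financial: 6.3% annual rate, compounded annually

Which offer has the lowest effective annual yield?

Cedar Credit Union

Cedar Credit Union: (1 + 0.061/365)^365 − 1 = 6.289%
Vantage Bank: (1 + 0.062/4)^4 − 1 = 6.346%
Copper Financial: compounded annually, EAR = 6.300%
The lowest effective annual rate is Cedar Credit Union at 6.289%.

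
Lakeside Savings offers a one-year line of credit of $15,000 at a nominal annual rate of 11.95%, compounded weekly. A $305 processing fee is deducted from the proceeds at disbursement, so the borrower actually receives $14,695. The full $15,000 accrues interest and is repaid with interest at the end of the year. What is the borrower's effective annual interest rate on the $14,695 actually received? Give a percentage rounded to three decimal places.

Amount owed after one year: 15,000 × (1 + 0.1195/52)^52 = 15,000 × 1.126779 = $16,901.68.
Effective rate on net proceeds: 16,901.68 / 14,695 − 1 = 0.150165 = 15.017%.

15.017%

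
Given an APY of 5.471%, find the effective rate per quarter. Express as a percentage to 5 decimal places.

1.34055%

The per-quarter rate i satisfies (1 + i)^4 = 1 + 0.05471.
i = 1.05471^(1/4) − 1 = 0.0134055 = 1.34055%.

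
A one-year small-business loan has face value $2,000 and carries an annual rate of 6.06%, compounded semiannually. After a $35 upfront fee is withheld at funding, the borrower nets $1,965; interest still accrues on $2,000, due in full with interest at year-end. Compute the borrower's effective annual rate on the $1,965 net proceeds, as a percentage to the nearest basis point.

Amount owed after one year: 2,000 × (1 + 0.0606/2)^2 = 2,000 × 1.061518 = $2,123.04.
Effective rate on net proceeds: 2,123.04 / 1,965 − 1 = 0.080426 = 8.04%.

8.04%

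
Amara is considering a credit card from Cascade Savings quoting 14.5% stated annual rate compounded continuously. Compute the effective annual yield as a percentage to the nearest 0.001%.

15.604%

With continuous compounding, EAR = e^0.145 − 1.
e^0.145 = 1.156040, so EAR = 0.156040 = 15.604%.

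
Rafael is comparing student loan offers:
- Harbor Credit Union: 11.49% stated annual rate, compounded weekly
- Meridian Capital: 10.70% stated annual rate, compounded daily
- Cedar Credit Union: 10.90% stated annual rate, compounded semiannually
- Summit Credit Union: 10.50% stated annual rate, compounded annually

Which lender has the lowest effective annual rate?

Harbor Credit Union: (1 + 0.1149/52)^52 − 1 = 12.162%
Meridian Capital: (1 + 0.1070/365)^365 − 1 = 11.292%
Cedar Credit Union: (1 + 0.1090/2)^2 − 1 = 11.197%
Summit Credit Union: compounded annually, EAR = 10.500%
The lowest effective annual rate is Summit Credit Union at 10.500%.

Summit Credit Union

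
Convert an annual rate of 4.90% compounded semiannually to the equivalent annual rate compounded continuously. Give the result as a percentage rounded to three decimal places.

EAR = (1 + 0.0490/2)^2 − 1 = 0.049600.
Equivalent continuous rate: r = ln(1 + 0.049600) = 0.048409 = 4.841%.

4.841%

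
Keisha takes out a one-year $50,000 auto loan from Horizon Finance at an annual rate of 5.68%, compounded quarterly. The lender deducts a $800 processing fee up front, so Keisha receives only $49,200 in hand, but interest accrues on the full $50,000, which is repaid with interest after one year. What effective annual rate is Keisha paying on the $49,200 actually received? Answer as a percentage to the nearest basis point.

7.52%

Amount owed after one year: 50,000 × (1 + 0.0568/4)^4 = 50,000 × 1.058021 = $52,901.07.
Effective rate on net proceeds: 52,901.07 / 49,200 − 1 = 0.075225 = 7.52%.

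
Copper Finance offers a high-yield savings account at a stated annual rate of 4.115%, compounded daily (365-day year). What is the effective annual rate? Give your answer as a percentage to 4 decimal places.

4.2006%

EAR = (1 + 0.04115/365)^365 − 1.
= 1.042006 − 1 = 4.2006%.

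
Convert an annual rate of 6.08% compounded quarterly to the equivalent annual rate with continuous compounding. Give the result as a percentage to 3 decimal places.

6.034%

EAR = (1 + 0.0608/4)^4 − 1 = 0.062200.
Equivalent continuous rate: r = ln(1 + 0.062200) = 0.060343 = 6.034%.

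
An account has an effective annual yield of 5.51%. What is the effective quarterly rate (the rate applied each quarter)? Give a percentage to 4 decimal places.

The per-quarter rate i satisfies (1 + i)^4 = 1 + 0.0551.
i = 1.0551^(1/4) − 1 = 0.0134992 = 1.3499%.

1.3499%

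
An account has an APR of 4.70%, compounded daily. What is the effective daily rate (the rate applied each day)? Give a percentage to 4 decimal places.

With a nominal annual rate compounded daily, the periodic rate is the nominal rate divided by 365.
i = 0.0470 / 365 = 0.0001288 = 0.0129%.

0.0129%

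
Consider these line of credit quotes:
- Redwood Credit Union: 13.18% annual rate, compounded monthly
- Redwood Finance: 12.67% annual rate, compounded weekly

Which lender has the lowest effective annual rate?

Redwood Credit Union: (1 + 0.1318/12)^12 − 1 = 14.006%
Redwood Finance: (1 + 0.1267/52)^52 − 1 = 13.490%
The lowest effective annual rate is Redwood Finance at 13.490%.

Redwood Finance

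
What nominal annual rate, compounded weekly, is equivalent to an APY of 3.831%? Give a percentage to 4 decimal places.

(1 + r/52)^52 − 1 = 0.03831, so 1 + r/52 = 1.03831^(1/52).
r/52 = 0.000723, so r = 0.037608 = 3.7608%.

3.7608%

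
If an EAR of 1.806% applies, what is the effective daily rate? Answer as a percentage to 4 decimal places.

0.0049%

The per-day rate i satisfies (1 + i)^365 = 1 + 0.01806.
i = 1.01806^(1/365) − 1 = 0.0000490 = 0.0049%.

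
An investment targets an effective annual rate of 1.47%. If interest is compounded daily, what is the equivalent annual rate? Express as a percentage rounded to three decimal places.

(1 + r/365)^365 − 1 = 0.0147, so 1 + r/365 = 1.0147^(1/365).
r/365 = 0.000040, so r = 0.014593 = 1.459%.

1.459%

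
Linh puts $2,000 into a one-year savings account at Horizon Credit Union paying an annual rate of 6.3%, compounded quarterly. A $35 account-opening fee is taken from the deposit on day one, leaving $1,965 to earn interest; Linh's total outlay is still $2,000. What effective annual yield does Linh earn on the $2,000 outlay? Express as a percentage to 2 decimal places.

4.59%

Value after one year: 1,965 × (1 + 0.063/4)^4 = 1,965 × 1.064504 = $2,091.75.
Effective yield on the $2,000 outlay: 2,091.75 / 2,000 − 1 = 0.045875 = 4.59%.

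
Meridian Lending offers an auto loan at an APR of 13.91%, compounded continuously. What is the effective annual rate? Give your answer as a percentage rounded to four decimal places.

With continuous compounding, EAR = e^0.1391 − 1.
e^0.1391 = 1.149239, so EAR = 0.149239 = 14.9239%.

14.9239%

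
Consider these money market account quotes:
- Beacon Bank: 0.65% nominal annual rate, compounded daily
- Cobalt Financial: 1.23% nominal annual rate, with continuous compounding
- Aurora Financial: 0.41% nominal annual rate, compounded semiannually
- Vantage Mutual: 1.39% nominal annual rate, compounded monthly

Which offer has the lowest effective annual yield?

Aurora Financial

Beacon Bank: (1 + 0.0065/365)^365 − 1 = 0.652%
Cobalt Financial: e^0.0123 − 1 = 1.238%
Aurora Financial: (1 + 0.0041/2)^2 − 1 = 0.410%
Vantage Mutual: (1 + 0.0139/12)^12 − 1 = 1.399%
The lowest effective annual rate is Aurora Financial at 0.410%.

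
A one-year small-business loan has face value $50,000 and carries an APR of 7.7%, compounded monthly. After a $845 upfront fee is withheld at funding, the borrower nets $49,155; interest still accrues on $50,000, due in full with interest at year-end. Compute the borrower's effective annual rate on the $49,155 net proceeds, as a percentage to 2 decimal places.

Amount owed after one year: 50,000 × (1 + 0.077/12)^12 = 50,000 × 1.079776 = $53,988.82.
Effective rate on net proceeds: 53,988.82 / 49,155 − 1 = 0.098338 = 9.83%.

9.83%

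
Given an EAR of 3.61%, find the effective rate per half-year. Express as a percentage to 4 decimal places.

The per-half-year rate i satisfies (1 + i)^2 = 1 + 0.0361.
i = 1.0361^(1/2) − 1 = 0.0178900 = 1.7890%.

1.7890%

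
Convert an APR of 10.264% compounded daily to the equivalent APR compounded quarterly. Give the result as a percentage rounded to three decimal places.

EAR = (1 + 0.10264/365)^365 − 1 = 0.108076.
Solve (1 + r/4)^4 = 1.108076: r/4 = 1.108076^(1/4) − 1 = 0.025988, so r = 0.103953 = 10.395%.

10.395%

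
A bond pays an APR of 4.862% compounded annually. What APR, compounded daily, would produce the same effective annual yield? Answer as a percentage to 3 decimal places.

4.748%

Compounded annually, EAR = nominal = 0.048620.
Solve (1 + r/365)^365 = 1.048620: r/365 = 1.048620^(1/365) − 1 = 0.000130, so r = 0.047478 = 4.748%.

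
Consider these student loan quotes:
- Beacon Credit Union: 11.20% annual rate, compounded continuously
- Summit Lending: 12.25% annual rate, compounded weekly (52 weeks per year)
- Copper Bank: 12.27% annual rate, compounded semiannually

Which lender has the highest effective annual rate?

Beacon Credit Union: e^0.1120 − 1 = 11.851%
Summit Lending: (1 + 0.1225/52)^52 − 1 = 13.016%
Copper Bank: (1 + 0.1227/2)^2 − 1 = 12.646%
The highest effective annual rate is Summit Lending at 13.016%.

Summit Lending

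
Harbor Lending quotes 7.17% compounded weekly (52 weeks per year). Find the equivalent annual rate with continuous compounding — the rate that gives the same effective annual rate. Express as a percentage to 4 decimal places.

7.1651%

EAR = (1 + 0.0717/52)^52 − 1 = 0.074280.
Equivalent continuous rate: r = ln(1 + 0.074280) = 0.071651 = 7.1651%.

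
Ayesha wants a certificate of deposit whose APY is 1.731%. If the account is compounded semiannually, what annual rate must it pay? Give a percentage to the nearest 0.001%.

(1 + r/2)^2 − 1 = 0.01731, so 1 + r/2 = 1.01731^(1/2).
r/2 = 0.008618, so r = 0.017236 = 1.724%.

1.724%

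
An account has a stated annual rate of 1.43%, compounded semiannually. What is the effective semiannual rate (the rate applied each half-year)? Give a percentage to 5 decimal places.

0.71500%

With a nominal annual rate compounded semiannually, the periodic rate is the nominal rate divided by 2.
i = 0.0143 / 2 = 0.0071500 = 0.71500%.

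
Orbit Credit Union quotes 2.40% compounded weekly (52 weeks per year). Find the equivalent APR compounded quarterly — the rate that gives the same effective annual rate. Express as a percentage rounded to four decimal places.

EAR = (1 + 0.0240/52)^52 − 1 = 0.024285.
Solve (1 + r/4)^4 = 1.024285: r/4 = 1.024285^(1/4) − 1 = 0.006017, so r = 0.024067 = 2.4067%.

2.4067%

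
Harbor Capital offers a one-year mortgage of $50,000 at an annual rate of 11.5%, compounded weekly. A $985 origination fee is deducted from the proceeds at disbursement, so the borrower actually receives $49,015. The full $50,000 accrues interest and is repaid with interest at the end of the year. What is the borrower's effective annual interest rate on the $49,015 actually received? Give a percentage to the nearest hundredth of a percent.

14.43%

Amount owed after one year: 50,000 × (1 + 0.115/52)^52 = 50,000 × 1.121731 = $56,086.55.
Effective rate on net proceeds: 56,086.55 / 49,015 − 1 = 0.144273 = 14.43%.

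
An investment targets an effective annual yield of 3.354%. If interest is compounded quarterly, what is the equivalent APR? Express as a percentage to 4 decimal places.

(1 + r/4)^4 − 1 = 0.03354, so 1 + r/4 = 1.03354^(1/4).
r/4 = 0.008282, so r = 0.033126 = 3.3126%.

3.3126%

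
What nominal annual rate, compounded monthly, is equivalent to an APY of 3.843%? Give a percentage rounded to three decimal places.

(1 + r/12)^12 − 1 = 0.03843, so 1 + r/12 = 1.03843^(1/12).
r/12 = 0.003147, so r = 0.037769 = 3.777%.

3.777%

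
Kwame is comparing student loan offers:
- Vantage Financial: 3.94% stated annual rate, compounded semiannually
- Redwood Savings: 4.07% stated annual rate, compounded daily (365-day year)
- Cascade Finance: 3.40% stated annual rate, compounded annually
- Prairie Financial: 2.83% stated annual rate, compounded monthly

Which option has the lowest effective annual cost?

Vantage Financial: (1 + 0.0394/2)^2 − 1 = 3.979%
Redwood Savings: (1 + 0.0407/365)^365 − 1 = 4.154%
Cascade Finance: compounded annually, EAR = 3.400%
Prairie Financial: (1 + 0.0283/12)^12 − 1 = 2.867%
The lowest effective annual rate is Prairie Financial at 2.867%.

Prairie Financial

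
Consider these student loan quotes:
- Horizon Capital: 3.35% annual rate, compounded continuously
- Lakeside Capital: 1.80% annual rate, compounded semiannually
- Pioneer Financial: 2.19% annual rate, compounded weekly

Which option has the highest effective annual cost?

Horizon Capital: e^0.0335 − 1 = 3.407%
Lakeside Capital: (1 + 0.0180/2)^2 − 1 = 1.808%
Pioneer Financial: (1 + 0.0219/52)^52 − 1 = 2.214%
The highest effective annual rate is Horizon Capital at 3.407%.

Horizon Capital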